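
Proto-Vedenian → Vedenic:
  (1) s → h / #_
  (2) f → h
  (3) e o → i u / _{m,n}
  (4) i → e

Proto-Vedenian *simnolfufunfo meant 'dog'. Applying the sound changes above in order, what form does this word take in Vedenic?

Vedenic: *simnolfufunfo
  simnolfufunfo → himnolfufunfo   [debuccalisation]
  himnolfufunfo → himnolhuhunho   [unconditioned shift]
  himnolhuhunho (rule 3 does not apply)
  himnolhuhunho → hemnolhuhunho   [vowel merger]
  giving Vedenic hemnolhuhunho.

hemnolhuhunho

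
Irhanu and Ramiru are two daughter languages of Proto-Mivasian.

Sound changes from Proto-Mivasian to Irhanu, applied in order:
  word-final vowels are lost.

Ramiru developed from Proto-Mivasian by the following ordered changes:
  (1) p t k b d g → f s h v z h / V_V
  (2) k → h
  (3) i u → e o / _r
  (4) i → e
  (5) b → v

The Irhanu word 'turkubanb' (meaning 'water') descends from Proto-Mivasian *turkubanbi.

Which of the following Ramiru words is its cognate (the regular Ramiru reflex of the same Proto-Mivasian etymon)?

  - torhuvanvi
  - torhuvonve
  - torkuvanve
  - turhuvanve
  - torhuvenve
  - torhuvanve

Ramiru: *turkubanbi
  turkubanbi → turkuvanbi   [intervocalic lenition]
  turkuvanbi → turhuvanbi   [unconditioned shift]
  turhuvanbi → torhuvanbi   [pre-rhotic lowering]
  torhuvanbi → torhuvanbe   [vowel merger]
  torhuvanbe → torhuvanve   [unconditioned shift]
  giving Ramiru torhuvanve.
Among the options, 'torhuvanve' alone shows every Ramiru change applied in order.

torhuvanve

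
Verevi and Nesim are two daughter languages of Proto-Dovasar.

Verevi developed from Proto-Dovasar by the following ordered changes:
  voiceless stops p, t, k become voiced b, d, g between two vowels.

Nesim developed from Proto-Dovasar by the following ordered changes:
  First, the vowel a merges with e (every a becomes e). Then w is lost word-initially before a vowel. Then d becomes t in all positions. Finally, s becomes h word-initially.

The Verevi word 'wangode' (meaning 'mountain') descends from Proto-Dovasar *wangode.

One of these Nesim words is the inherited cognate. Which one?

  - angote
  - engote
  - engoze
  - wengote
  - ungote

Nesim: *wangode
  wangode → wengode   [vowel merger]
  wengode → engode   [glide loss]
  engode → engote   [unconditioned shift]
  engote (rule 4 does not apply)
  giving Nesim engote.
Among the options, 'engote' alone shows every Nesim change applied in order.

engote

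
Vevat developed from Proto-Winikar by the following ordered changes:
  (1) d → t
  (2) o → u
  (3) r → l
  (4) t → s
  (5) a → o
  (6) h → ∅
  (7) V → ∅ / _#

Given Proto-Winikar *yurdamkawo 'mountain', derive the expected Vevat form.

yulsomkow

Vevat: *yurdamkawo
  yurdamkawo → yurtamkawo   [unconditioned shift]
  yurtamkawo → yurtamkawu   [vowel merger]
  yurtamkawu → yultamkawu   [unconditioned shift]
  yultamkawu → yulsamkawu   [unconditioned shift]
  yulsamkawu → yulsomkowu   [vowel merger]
  yulsomkowu (rule 6 does not apply)
  yulsomkowu → yulsomkow   [apocope]
  giving Vevat yulsomkow.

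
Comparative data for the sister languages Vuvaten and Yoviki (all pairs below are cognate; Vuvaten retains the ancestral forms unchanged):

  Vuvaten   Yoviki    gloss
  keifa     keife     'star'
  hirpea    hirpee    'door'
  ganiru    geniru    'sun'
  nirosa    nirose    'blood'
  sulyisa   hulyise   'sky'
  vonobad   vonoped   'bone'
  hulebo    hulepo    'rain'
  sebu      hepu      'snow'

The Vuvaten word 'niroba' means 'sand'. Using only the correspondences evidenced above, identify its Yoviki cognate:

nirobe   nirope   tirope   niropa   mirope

nirope

vonobad ~ vonoped — Vuvaten b corresponds to Yoviki p between vowels (before a back vowel).
keifa ~ keife, nirosa ~ nirose — Vuvaten a corresponds to Yoviki e word-finally.
Applying these to Vuvaten 'niroba':
  niroba → niropa   (b→p between vowels (before a back vowel))
  niropa → nirope   (a→e word-finally)
So the Yoviki cognate is 'nirope'.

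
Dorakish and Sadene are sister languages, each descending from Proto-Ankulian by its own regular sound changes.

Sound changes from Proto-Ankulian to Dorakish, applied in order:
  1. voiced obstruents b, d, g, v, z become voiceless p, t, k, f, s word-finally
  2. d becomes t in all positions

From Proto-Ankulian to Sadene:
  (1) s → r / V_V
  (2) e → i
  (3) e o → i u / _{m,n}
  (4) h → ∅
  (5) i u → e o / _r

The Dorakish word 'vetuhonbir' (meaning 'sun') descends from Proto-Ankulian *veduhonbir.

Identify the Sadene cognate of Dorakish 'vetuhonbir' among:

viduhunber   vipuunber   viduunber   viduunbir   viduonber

Sadene: *veduhonbir
  veduhonbir (rule 1 does not apply)
  veduhonbir → viduhonbir   [vowel merger]
  viduhonbir → viduhunbir   [pre-nasal raising]
  viduhunbir → viduunbir   [h-loss]
  viduunbir → viduunber   [pre-rhotic lowering]
  giving Sadene viduunber.

viduunber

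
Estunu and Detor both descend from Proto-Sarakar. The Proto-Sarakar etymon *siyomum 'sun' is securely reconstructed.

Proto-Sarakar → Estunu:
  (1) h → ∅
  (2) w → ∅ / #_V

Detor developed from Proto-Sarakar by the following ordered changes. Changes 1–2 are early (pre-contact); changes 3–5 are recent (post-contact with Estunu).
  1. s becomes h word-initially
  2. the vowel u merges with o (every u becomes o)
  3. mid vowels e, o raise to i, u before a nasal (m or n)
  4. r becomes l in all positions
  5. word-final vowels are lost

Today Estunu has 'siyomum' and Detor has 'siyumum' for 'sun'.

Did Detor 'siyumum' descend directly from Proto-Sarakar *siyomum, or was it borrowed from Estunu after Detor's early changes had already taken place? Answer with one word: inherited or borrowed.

If inherited, *siyomum would pass through all of Detor's changes:
Detor: start from *siyomum.
  rule 1 (debuccalisation): siyomum → hiyomum
  rule 2 (vowel merger): hiyomum → hiyomom
  rule 3 (pre-nasal raising): hiyomom → hiyumum
  rule 4: no change — hiyumum
  rule 5: no change — hiyumum
  ⇒ Detor hiyumum
If borrowed from Estunu 'siyomum' after the early changes, it would undergo only the recent ones:
  rule 3 (pre-nasal raising): siyomum → siyumum
  rule 4 (unconditioned shift): no change (siyumum)
  rule 5 (apocope): no change (siyumum)
  ⇒ as a loan: siyumum
Detor 'siyumum' matches the loan outcome 'siyumum', not the inherited 'hiyumum' — it skipped the early Detor changes, so it was borrowed from Estunu.

borrowed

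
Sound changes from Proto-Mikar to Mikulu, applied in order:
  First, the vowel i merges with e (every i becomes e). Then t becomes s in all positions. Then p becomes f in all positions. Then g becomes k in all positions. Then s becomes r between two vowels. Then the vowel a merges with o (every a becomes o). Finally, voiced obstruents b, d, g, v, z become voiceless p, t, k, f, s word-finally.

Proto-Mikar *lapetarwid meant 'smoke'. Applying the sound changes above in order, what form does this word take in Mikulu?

loferorwet

Mikulu: *lapetarwid
  lapetarwid → lapetarwed   [vowel merger]
  lapetarwed → lapesarwed   [unconditioned shift]
  lapesarwed → lafesarwed   [unconditioned shift]
  lafesarwed (rule 4 does not apply)
  lafesarwed → laferarwed   [rhotacism]
  laferarwed → loferorwed   [vowel merger]
  loferorwed → loferorwet   [final devoicing]
  giving Mikulu loferorwet.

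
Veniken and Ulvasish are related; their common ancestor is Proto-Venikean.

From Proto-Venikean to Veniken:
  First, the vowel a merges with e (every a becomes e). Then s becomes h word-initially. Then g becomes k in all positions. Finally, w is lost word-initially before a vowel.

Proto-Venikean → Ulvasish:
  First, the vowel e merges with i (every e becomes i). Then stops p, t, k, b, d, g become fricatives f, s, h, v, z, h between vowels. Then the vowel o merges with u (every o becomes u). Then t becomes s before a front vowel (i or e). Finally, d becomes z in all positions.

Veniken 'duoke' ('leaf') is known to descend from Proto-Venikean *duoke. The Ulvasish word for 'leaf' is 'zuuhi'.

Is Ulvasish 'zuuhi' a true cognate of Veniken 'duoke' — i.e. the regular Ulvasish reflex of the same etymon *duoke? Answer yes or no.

Derive the expected Ulvasish reflex of *duoke:
Ulvasish: *duoke
  duoke → duoki   [vowel merger]
  duoki → duohi   [intervocalic lenition]
  duohi → duuhi   [vowel merger]
  duuhi (rule 4 does not apply)
  duuhi → zuuhi   [unconditioned shift]
  giving Ulvasish zuuhi.
Ulvasish 'zuuhi' matches the regular reflex exactly, so the pair is cognate.

yes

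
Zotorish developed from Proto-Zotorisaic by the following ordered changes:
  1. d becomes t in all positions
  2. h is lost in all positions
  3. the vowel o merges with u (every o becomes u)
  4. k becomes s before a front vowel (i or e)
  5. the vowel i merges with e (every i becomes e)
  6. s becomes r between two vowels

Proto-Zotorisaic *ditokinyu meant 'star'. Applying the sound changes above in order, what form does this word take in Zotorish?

teturenyu

Zotorish: start from *ditokinyu.
  rule 1 (unconditioned shift): ditokinyu → titokinyu
  rule 2: no change — titokinyu
  rule 3 (vowel merger): titokinyu → titukinyu
  rule 4 (palatalisation): titukinyu → titusinyu
  rule 5 (vowel merger): titusinyu → tetusenyu
  rule 6 (rhotacism): tetusenyu → teturenyu
  ⇒ Zotorish teturenyu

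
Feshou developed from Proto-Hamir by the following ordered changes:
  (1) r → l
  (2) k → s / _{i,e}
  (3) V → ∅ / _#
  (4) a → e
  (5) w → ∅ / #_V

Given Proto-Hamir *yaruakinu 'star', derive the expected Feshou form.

yeluesin

Feshou: *yaruakinu
  yaruakinu → yaluakinu   [unconditioned shift]
  yaluakinu → yaluasinu   [palatalisation]
  yaluasinu → yaluasin   [apocope]
  yaluasin → yeluesin   [vowel merger]
  yeluesin (rule 5 does not apply)
  giving Feshou yeluesin.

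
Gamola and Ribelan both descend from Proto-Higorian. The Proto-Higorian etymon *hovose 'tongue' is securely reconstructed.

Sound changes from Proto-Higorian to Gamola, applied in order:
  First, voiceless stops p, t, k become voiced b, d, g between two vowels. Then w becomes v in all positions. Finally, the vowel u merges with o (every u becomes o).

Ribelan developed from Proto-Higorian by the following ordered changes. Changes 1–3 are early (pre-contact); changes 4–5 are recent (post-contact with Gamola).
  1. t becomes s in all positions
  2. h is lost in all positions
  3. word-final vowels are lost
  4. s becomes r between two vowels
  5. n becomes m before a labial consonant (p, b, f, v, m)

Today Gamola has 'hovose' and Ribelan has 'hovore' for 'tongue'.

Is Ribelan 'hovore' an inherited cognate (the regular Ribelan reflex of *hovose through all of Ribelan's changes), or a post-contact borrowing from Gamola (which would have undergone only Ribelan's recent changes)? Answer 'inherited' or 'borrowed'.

If inherited, *hovose would pass through all of Ribelan's changes:
Ribelan: *hovose
  hovose (rule 1 does not apply)
  hovose → ovose   [h-loss]
  ovose → ovos   [apocope]
  ovos (rule 4 does not apply)
  ovos (rule 5 does not apply)
  giving Ribelan ovos.
If borrowed from Gamola 'hovose' after the early changes, it would undergo only the recent ones:
  rule 4 (rhotacism): hovose → hovore
  rule 5 (nasal place assimilation): no change (hovore)
  ⇒ as a loan: hovore
Ribelan 'hovore' matches the loan outcome 'hovore', not the inherited 'ovos' — it skipped the early Ribelan changes, so it was borrowed from Gamola.

borrowed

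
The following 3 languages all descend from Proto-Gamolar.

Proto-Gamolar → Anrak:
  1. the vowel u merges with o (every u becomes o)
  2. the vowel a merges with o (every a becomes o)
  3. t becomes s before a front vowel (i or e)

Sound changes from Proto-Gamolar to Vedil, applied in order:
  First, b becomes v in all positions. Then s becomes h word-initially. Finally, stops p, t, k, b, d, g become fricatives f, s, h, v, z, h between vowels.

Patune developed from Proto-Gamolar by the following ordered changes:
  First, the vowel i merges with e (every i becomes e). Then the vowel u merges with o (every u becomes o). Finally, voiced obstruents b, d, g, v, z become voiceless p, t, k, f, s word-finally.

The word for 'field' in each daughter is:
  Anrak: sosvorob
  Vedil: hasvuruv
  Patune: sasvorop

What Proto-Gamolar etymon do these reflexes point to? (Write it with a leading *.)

*sasvurub

Position 5: Anrak has o, Vedil has u, Patune has o. Vedil preserves u here (none of its changes turn any other segment into u), so the proto-segment is *u.
Position 2: Anrak has o, Vedil has a, Patune has a. Vedil preserves a here (none of its changes turn any other segment into a), so the proto-segment is *a.
This points to *sasvurub. Verify forward in each daughter:
Anrak: *sasvurub > sasvorob > sosvorob  (by vowel merger, vowel merger)
Vedil: start from *sasvurub.
  rule 1 (unconditioned shift): sasvurub → sasvuruv
  rule 2 (debuccalisation): sasvuruv → hasvuruv
  rule 3: no change — hasvuruv
  ⇒ Vedil hasvuruv
Patune: *sasvurub > sasvorob > sasvorop  (by vowel merger, final devoicing)
*sasvurub is the unique common source.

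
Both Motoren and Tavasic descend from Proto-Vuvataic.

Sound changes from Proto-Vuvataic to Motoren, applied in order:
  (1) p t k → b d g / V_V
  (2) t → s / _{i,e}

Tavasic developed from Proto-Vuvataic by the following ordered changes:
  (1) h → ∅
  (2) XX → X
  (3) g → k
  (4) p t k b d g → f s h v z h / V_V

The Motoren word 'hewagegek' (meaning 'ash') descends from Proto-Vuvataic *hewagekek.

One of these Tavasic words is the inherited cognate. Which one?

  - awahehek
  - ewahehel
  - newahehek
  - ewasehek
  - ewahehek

Tavasic: *hewagekek > ewagekek > ewakekek > ewahehek  (by h-loss, unconditioned shift, intervocalic lenition)
Only 'ewahehek' matches the regular Tavasic development of *hewagekek.

ewahehek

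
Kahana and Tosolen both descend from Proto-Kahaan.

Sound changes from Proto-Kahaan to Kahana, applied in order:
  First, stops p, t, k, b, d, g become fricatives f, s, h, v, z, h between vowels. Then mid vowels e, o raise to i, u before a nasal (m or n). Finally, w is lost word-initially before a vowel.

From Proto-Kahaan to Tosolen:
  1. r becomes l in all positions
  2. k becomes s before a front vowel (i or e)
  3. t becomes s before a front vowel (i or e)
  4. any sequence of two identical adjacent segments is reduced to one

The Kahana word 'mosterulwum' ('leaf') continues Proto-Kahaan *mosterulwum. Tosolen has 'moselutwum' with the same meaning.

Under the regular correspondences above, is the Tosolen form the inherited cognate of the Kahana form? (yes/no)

no

Derive the expected Tosolen reflex of *mosterulwum:
Tosolen: start from *mosterulwum.
  rule 1 (unconditioned shift): mosterulwum → mostelulwum
  rule 2: no change — mostelulwum
  rule 3 (palatalisation): mostelulwum → mosselulwum
  rule 4 (degemination): mosselulwum → moselulwum
  ⇒ Tosolen moselulwum
The regular Tosolen reflex would be 'moselulwum', but the attested form is 'moselutwum'. The correspondence is irregular, so they are not cognates (the Tosolen form has a different source).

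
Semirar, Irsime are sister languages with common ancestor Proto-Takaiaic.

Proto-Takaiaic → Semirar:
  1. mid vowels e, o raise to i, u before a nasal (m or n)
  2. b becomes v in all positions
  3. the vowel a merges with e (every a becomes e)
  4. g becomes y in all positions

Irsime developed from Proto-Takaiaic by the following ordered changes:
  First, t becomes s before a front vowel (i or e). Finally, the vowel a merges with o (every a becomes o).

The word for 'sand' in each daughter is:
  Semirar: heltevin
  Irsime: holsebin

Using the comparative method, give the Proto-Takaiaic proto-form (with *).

*haltebin

Position 4: Semirar has t, Irsime has s. Semirar preserves t here (none of its changes turn any other segment into t), so the proto-segment is *t.
Position 6: Semirar has v, Irsime has b. Irsime preserves b here (none of its changes turn any other segment into b), so the proto-segment is *b.
Verify the candidate proto-form against each daughter:
Semirar: *haltebin > haltevin > heltevin  (by unconditioned shift, vowel merger)
Irsime: *haltebin
  haltebin → halsebin   [palatalisation]
  halsebin → holsebin   [vowel merger]
  giving Irsime holsebin.
No other proto-form is consistent with every reflex, so the reconstruction is *haltebin.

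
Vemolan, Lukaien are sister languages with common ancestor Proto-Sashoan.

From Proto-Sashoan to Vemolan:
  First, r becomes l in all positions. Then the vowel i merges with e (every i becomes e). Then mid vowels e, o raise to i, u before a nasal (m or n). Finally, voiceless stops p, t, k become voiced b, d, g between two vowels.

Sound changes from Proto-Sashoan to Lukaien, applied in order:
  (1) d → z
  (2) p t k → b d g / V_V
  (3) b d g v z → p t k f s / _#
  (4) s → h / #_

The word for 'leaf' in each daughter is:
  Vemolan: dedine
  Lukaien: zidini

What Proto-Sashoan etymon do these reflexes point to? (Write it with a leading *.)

*ditini

Position 3: Vemolan has d, Lukaien has d. In Lukaien, d can only continue *t, so the proto-segment is *t.
Position 2: Vemolan has e, Lukaien has i. Lukaien preserves i here (none of its changes turn any other segment into i), so the proto-segment is *i.
Continuing position by position gives *ditini; check it forward:
Vemolan: *ditini > detene > detine > dedine  (by vowel merger, pre-nasal raising, intervocalic voicing)
Lukaien: start from *ditini.
  rule 1 (unconditioned shift): ditini → zitini
  rule 2 (intervocalic voicing): zitini → zidini
  rule 3: no change — zidini
  rule 4: no change — zidini
  ⇒ Lukaien zidini
*ditini is the unique common source.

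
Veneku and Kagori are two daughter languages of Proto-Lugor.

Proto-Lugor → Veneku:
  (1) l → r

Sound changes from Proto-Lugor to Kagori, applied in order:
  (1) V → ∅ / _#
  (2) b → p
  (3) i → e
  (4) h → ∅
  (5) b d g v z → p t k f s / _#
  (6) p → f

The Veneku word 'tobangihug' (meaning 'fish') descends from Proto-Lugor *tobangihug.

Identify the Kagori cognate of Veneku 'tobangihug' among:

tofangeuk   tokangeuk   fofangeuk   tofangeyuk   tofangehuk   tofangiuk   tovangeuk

tofangeuk

Kagori: start from *tobangihug.
  rule 1: no change — tobangihug
  rule 2 (unconditioned shift): tobangihug → topangihug
  rule 3 (vowel merger): topangihug → topangehug
  rule 4 (h-loss): topangehug → topangeug
  rule 5 (final devoicing): topangeug → topangeuk
  rule 6 (unconditioned shift): topangeuk → tofangeuk
  ⇒ Kagori tofangeuk
Only 'tofangeuk' matches the regular Kagori development of *tobangihug.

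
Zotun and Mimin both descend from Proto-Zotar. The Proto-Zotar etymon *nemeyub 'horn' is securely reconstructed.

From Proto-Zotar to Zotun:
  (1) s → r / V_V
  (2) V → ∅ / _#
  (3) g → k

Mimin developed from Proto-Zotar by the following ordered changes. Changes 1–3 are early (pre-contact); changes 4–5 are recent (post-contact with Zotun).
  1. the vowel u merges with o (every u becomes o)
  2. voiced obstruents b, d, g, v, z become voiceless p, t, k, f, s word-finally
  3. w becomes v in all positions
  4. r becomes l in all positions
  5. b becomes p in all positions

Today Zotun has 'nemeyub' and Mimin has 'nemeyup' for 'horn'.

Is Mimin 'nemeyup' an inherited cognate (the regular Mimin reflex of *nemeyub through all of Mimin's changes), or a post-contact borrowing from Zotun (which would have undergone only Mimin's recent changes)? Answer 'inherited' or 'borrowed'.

If inherited, *nemeyub would pass through all of Mimin's changes:
Mimin: start from *nemeyub.
  rule 1 (vowel merger): nemeyub → nemeyob
  rule 2 (final devoicing): nemeyob → nemeyop
  rule 3: no change — nemeyop
  rule 4: no change — nemeyop
  rule 5: no change — nemeyop
  ⇒ Mimin nemeyop
If borrowed from Zotun 'nemeyub' after the early changes, it would undergo only the recent ones:
  rule 4 (unconditioned shift): no change (nemeyub)
  rule 5 (unconditioned shift): nemeyub → nemeyup
  ⇒ as a loan: nemeyup
Mimin 'nemeyup' matches the loan outcome 'nemeyup', not the inherited 'nemeyop' — it skipped the early Mimin changes, so it was borrowed from Zotun.

borrowed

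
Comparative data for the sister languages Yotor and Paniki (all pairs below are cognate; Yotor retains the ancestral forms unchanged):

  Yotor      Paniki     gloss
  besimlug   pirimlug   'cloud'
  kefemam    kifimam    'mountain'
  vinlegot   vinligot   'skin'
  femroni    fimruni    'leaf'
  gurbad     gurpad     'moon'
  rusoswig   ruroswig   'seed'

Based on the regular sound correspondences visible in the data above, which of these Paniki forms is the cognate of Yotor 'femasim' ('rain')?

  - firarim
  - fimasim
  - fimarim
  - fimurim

fimarim

kefemam ~ kifimam, femroni ~ fimruni — Yotor e corresponds to Paniki i after a consonant, before a nasal.
besimlug ~ pirimlug — Yotor s corresponds to Paniki r between vowels (before a front vowel).
Applying these to Yotor 'femasim':
  femasim → fimasim   (e→i after a consonant, before a nasal)
  fimasim → fimarim   (s→r between vowels (before a front vowel))
So the Paniki cognate is 'fimarim'.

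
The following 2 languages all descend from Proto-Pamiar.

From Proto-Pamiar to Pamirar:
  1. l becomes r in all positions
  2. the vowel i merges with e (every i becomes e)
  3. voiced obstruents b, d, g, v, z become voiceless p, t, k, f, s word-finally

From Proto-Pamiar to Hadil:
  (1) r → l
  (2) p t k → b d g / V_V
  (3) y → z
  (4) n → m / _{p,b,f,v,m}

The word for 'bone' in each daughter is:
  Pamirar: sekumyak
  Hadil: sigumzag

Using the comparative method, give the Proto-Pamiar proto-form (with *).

Position 8: Pamirar has k, Hadil has g. Taking the neighbouring segments as reconstructed: Pamirar k could go back to *k or *g; Hadil g can only go back to *g — the one source consistent with every daughter is *g.
Position 6: Pamirar has y, Hadil has z. Pamirar preserves y here (none of its changes turn any other segment into y), so the proto-segment is *y.
Position 2: Pamirar has e, Hadil has i. Hadil preserves i here (none of its changes turn any other segment into i), so the proto-segment is *i.
This points to *sikumyag. Verify forward in each daughter:
Pamirar: *sikumyag > sekumyag > sekumyak  (by vowel merger, final devoicing)
Hadil: *sikumyag
  sikumyag (rule 1 does not apply)
  sikumyag → sigumyag   [intervocalic voicing]
  sigumyag → sigumzag   [unconditioned shift]
  sigumzag (rule 4 does not apply)
  giving Hadil sigumzag.
No other proto-form is consistent with every reflex, so the reconstruction is *sikumyag.

*sikumyag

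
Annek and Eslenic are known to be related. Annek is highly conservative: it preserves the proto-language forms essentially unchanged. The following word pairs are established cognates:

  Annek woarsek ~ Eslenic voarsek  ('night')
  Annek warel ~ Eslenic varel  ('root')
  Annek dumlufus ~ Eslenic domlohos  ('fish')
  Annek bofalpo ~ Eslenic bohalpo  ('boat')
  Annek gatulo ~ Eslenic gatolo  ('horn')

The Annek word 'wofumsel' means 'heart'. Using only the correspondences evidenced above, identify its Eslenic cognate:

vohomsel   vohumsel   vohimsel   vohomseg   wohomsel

woarsek ~ voarsek — Annek w corresponds to Eslenic v word-initially before a back vowel.
dumlufus ~ domlohos — Annek f corresponds to Eslenic h between vowels (before a back vowel).
dumlufus ~ domlohos — Annek u corresponds to Eslenic o after a consonant, before a nasal.
Applying these to Annek 'wofumsel':
  wofumsel → vofumsel   (w→v word-initially before a back vowel)
  vofumsel → vohumsel   (f→h between vowels (before a back vowel))
  vohumsel → vohomsel   (u→o after a consonant, before a nasal)
So the Eslenic cognate is 'vohomsel'.

vohomsel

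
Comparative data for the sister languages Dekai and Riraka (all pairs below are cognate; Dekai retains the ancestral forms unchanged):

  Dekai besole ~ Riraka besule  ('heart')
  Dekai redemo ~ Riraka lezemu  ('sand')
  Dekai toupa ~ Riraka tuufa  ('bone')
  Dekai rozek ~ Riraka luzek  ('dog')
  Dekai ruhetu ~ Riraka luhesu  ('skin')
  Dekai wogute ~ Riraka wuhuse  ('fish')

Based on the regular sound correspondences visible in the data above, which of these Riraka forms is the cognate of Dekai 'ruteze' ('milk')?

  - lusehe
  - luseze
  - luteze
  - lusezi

ruhetu ~ luhesu — Dekai r corresponds to Riraka l word-initially before a back vowel.
wogute ~ wuhuse — Dekai t corresponds to Riraka s between vowels (before a front vowel).
Applying these to Dekai 'ruteze':
  ruteze → luteze   (r→l word-initially before a back vowel)
  luteze → luseze   (t→s between vowels (before a front vowel))
So the Riraka cognate is 'luseze'.

luseze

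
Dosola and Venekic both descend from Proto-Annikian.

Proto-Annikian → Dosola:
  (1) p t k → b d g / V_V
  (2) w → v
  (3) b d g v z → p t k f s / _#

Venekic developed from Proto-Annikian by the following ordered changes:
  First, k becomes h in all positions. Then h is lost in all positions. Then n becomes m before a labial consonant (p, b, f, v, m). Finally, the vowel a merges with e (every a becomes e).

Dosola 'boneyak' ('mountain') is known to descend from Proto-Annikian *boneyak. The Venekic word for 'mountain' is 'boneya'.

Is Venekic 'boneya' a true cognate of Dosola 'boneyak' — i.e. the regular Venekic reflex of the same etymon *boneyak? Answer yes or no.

Derive the expected Venekic reflex of *boneyak:
Venekic: *boneyak > boneyah > boneya > boneye  (by unconditioned shift, h-loss, vowel merger)
The regular Venekic reflex would be 'boneye', but the attested form is 'boneya'. The correspondence is irregular, so they are not cognates (the Venekic form has a different source).

no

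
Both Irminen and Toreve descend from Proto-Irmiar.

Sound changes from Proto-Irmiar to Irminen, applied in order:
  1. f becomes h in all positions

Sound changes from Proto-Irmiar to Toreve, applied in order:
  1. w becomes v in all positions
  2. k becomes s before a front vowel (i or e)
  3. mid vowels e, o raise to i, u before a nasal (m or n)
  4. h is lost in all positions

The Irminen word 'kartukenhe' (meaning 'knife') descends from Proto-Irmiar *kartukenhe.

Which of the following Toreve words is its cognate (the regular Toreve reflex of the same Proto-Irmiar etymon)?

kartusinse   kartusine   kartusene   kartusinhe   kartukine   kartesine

kartusine

Toreve: *kartukenhe > kartusenhe > kartusinhe > kartusine  (by palatalisation, pre-nasal raising, h-loss)
Among the options, 'kartusine' alone shows every Toreve change applied in order.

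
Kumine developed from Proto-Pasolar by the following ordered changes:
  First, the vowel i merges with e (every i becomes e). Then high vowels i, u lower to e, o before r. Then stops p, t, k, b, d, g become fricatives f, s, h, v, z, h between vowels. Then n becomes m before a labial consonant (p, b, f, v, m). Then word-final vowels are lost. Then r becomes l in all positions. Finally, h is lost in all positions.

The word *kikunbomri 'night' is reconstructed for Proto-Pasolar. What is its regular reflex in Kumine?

keumboml

Kumine: start from *kikunbomri.
  rule 1 (vowel merger): kikunbomri → kekunbomre
  rule 2: no change — kekunbomre
  rule 3 (intervocalic lenition): kekunbomre → kehunbomre
  rule 4 (nasal place assimilation): kehunbomre → kehumbomre
  rule 5 (apocope): kehumbomre → kehumbomr
  rule 6 (unconditioned shift): kehumbomr → kehumboml
  rule 7 (h-loss): kehumboml → keumboml
  ⇒ Kumine keumboml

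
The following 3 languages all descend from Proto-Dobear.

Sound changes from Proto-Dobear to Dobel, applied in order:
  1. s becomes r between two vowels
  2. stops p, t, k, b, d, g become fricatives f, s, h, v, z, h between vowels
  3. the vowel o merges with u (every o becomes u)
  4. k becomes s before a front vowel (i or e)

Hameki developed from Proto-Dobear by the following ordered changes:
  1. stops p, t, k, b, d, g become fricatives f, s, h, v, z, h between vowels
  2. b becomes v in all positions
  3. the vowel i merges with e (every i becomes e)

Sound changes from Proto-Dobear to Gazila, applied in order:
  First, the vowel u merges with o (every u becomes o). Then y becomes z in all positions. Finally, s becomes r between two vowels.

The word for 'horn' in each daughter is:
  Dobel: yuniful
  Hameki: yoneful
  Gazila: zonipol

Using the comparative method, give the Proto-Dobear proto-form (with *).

Position 1: Dobel has y, Hameki has y, Gazila has z. Dobel preserves y here (none of its changes turn any other segment into y), so the proto-segment is *y.
Position 6: Dobel has u, Hameki has u, Gazila has o. Hameki preserves u here (none of its changes turn any other segment into u), so the proto-segment is *u.
Continuing position by position gives *yonipul; check it forward:
Dobel: *yonipul > yoniful > yuniful  (by intervocalic lenition, vowel merger)
Hameki: *yonipul
  yonipul → yoniful   [intervocalic lenition]
  yoniful (rule 2 does not apply)
  yoniful → yoneful   [vowel merger]
  giving Hameki yoneful.
Gazila: start from *yonipul.
  rule 1 (vowel merger): yonipul → yonipol
  rule 2 (unconditioned shift): yonipol → zonipol
  rule 3: no change — zonipol
  ⇒ Gazila zonipol
Only *yonipul yields all of Dobel yuniful, Hameki yoneful, Gazila zonipol.

*yonipul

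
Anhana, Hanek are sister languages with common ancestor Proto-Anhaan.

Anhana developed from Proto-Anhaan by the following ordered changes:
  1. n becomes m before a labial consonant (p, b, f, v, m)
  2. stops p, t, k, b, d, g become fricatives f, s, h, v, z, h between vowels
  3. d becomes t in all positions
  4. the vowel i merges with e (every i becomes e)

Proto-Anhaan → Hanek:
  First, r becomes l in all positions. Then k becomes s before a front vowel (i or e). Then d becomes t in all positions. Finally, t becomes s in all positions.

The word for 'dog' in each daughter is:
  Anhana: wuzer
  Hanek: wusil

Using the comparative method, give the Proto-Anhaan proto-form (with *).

Position 5: Anhana has r, Hanek has l. Anhana preserves r here (none of its changes turn any other segment into r), so the proto-segment is *r.
Position 3: Anhana has z, Hanek has s. Taking the neighbouring segments as reconstructed: Anhana z could go back to *d or *z; Hanek s could go back to *t or *k or *d or *s — the one source consistent with every daughter is *d.
Verify the candidate proto-form against each daughter:
Anhana: *wudir > wuzir > wuzer  (by intervocalic lenition, vowel merger)
Hanek: *wudir
  wudir → wudil   [unconditioned shift]
  wudil (rule 2 does not apply)
  wudil → wutil   [unconditioned shift]
  wutil → wusil   [unconditioned shift]
  giving Hanek wusil.
No other proto-form is consistent with every reflex, so the reconstruction is *wudir.

*wudir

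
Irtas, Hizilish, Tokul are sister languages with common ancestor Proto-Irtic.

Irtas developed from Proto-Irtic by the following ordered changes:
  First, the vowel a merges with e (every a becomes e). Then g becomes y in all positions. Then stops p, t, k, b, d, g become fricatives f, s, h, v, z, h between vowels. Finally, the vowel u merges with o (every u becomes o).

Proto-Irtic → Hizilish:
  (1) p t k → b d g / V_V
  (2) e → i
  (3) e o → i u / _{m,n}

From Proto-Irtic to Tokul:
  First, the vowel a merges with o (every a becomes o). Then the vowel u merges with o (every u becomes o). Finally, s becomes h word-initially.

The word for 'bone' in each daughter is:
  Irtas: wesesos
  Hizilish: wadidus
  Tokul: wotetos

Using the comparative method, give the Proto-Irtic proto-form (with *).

*watetus

Position 3: Irtas has s, Hizilish has d, Tokul has t. Tokul preserves t here (none of its changes turn any other segment into t), so the proto-segment is *t.
Position 4: Irtas has e, Hizilish has i, Tokul has e. Tokul preserves e here (none of its changes turn any other segment into e), so the proto-segment is *e.
Position 5: Irtas has s, Hizilish has d, Tokul has t. Tokul preserves t here (none of its changes turn any other segment into t), so the proto-segment is *t.
Verify the candidate proto-form against each daughter:
Irtas: *watetus > wetetus > wesesus > wesesos  (by vowel merger, intervocalic lenition, vowel merger)
Hizilish: *watetus
  watetus → wadedus   [intervocalic voicing]
  wadedus → wadidus   [vowel merger]
  wadidus (rule 3 does not apply)
  giving Hizilish wadidus.
Tokul: start from *watetus.
  rule 1 (vowel merger): watetus → wotetus
  rule 2 (vowel merger): wotetus → wotetos
  rule 3: no change — wotetos
  ⇒ Tokul wotetos
No other proto-form is consistent with every reflex, so the reconstruction is *watetus.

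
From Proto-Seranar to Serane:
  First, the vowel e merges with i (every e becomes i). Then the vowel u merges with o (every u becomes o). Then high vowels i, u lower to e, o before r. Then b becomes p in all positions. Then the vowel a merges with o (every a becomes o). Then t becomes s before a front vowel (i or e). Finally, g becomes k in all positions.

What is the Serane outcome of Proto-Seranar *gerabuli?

keropoli

Serane: *gerabuli > girabuli > giraboli > geraboli > gerapoli > geropoli > keropoli  (by vowel merger, vowel merger, pre-rhotic lowering, unconditioned shift, vowel merger, unconditioned shift)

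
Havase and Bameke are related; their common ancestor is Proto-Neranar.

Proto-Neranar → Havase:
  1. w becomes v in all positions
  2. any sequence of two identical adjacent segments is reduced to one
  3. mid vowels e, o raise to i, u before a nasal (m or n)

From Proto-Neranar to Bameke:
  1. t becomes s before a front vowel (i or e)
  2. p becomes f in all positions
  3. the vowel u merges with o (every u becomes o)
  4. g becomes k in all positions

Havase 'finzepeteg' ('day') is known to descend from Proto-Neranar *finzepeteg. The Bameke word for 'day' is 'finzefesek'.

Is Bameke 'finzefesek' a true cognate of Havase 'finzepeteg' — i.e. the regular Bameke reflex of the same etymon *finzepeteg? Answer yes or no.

yes

Derive the expected Bameke reflex of *finzepeteg:
Bameke: *finzepeteg > finzepeseg > finzefeseg > finzefesek  (by palatalisation, unconditioned shift, unconditioned shift)
Bameke 'finzefesek' matches the regular reflex exactly, so the pair is cognate.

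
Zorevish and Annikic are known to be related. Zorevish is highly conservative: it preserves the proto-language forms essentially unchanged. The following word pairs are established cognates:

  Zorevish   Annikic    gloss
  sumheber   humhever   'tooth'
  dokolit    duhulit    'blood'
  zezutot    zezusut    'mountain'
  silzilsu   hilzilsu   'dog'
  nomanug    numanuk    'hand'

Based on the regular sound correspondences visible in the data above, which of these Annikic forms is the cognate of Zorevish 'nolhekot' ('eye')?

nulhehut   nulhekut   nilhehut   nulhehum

nulhehut

dokolit ~ duhulit, zezutot ~ zezusut — Zorevish o corresponds to Annikic u after a consonant, before a consonant other than r, m, n, p, b, f, v.
dokolit ~ duhulit — Zorevish k corresponds to Annikic h between vowels (before a back vowel).
Applying these to Zorevish 'nolhekot':
  nolhekot → nulhekot   (o→u after a consonant, before a consonant other than r, m, n, p, b, f, v)
  nulhekot → nulhehot   (k→h between vowels (before a back vowel))
  nulhehot → nulhehut   (o→u after a consonant, before a consonant other than r, m, n, p, b, f, v)
So the Annikic cognate is 'nulhehut'.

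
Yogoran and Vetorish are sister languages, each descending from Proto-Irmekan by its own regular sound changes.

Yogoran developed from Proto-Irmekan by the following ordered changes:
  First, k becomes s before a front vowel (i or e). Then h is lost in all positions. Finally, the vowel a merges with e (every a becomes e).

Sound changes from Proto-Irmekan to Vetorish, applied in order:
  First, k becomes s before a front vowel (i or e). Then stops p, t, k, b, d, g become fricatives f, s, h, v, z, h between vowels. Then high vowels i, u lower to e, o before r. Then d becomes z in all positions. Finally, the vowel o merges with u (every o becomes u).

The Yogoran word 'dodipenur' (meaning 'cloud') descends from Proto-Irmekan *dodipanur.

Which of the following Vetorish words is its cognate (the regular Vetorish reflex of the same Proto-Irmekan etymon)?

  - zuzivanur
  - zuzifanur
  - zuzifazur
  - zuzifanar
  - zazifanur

zuzifanur

Vetorish: *dodipanur
  dodipanur (rule 1 does not apply)
  dodipanur → dozifanur   [intervocalic lenition]
  dozifanur → dozifanor   [pre-rhotic lowering]
  dozifanor → zozifanor   [unconditioned shift]
  zozifanor → zuzifanur   [vowel merger]
  giving Vetorish zuzifanur.
The other candidates each miss or misapply at least one Vetorish change.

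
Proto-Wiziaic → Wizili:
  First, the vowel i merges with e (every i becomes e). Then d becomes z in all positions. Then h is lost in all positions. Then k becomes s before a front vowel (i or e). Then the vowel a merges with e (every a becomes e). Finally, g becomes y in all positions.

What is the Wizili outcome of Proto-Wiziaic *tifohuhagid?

tefoueyez

Wizili: *tifohuhagid > tefohuhaged > tefohuhagez > tefouagez > tefouegez > tefoueyez  (by vowel merger, unconditioned shift, h-loss, vowel merger, unconditioned shift)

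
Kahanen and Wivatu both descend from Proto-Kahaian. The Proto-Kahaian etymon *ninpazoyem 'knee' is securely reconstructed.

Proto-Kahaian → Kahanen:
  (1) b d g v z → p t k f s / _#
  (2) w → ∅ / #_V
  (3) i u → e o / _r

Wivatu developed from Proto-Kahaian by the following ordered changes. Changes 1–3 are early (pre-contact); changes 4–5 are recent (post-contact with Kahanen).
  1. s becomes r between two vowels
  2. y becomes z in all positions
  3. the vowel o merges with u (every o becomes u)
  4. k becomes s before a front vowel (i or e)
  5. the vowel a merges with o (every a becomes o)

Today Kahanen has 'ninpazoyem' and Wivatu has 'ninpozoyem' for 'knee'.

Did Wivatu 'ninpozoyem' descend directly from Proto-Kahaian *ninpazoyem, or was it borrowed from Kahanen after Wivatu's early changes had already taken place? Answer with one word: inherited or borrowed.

If inherited, *ninpazoyem would pass through all of Wivatu's changes:
Wivatu: *ninpazoyem > ninpazozem > ninpazuzem > ninpozuzem  (by unconditioned shift, vowel merger, vowel merger)
If borrowed from Kahanen 'ninpazoyem' after the early changes, it would undergo only the recent ones:
  rule 4 (palatalisation): no change (ninpazoyem)
  rule 5 (vowel merger): ninpazoyem → ninpozoyem
  ⇒ as a loan: ninpozoyem
Wivatu 'ninpozoyem' matches the loan outcome 'ninpozoyem', not the inherited 'ninpozuzem' — it skipped the early Wivatu changes, so it was borrowed from Kahanen.

borrowed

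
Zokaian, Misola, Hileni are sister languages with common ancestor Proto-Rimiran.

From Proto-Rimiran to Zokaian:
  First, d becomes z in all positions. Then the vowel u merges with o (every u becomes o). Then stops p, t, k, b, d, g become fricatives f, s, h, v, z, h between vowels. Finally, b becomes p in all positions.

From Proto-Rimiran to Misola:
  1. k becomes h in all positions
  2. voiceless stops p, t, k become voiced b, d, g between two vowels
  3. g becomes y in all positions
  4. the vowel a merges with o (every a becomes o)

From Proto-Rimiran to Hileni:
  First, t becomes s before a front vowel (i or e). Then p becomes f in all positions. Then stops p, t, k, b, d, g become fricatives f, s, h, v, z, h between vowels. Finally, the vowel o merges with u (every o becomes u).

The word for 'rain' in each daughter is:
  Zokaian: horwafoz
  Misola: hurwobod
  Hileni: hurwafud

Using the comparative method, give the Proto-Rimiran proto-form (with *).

*hurwapod

Position 5: Zokaian has a, Misola has o, Hileni has a. Zokaian preserves a here (none of its changes turn any other segment into a), so the proto-segment is *a.
Position 8: Zokaian has z, Misola has d, Hileni has d. Hileni preserves d here (none of its changes turn any other segment into d), so the proto-segment is *d.
Position 7: Zokaian has o, Misola has o, Hileni has u. Taking the neighbouring segments as reconstructed: Zokaian o could go back to *o or *u; Misola o could go back to *a or *o; Hileni u could go back to *o or *u — the one source consistent with every daughter is *o.
This points to *hurwapod. Verify forward in each daughter:
Zokaian: start from *hurwapod.
  rule 1 (unconditioned shift): hurwapod → hurwapoz
  rule 2 (vowel merger): hurwapoz → horwapoz
  rule 3 (intervocalic lenition): horwapoz → horwafoz
  rule 4: no change — horwafoz
  ⇒ Zokaian horwafoz
Misola: *hurwapod > hurwabod > hurwobod  (by intervocalic voicing, vowel merger)
Hileni: start from *hurwapod.
  rule 1: no change — hurwapod
  rule 2 (unconditioned shift): hurwapod → hurwafod
  rule 3: no change — hurwafod
  rule 4 (vowel merger): hurwafod → hurwafud
  ⇒ Hileni hurwafud
No other proto-form is consistent with every reflex, so the reconstruction is *hurwapod.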